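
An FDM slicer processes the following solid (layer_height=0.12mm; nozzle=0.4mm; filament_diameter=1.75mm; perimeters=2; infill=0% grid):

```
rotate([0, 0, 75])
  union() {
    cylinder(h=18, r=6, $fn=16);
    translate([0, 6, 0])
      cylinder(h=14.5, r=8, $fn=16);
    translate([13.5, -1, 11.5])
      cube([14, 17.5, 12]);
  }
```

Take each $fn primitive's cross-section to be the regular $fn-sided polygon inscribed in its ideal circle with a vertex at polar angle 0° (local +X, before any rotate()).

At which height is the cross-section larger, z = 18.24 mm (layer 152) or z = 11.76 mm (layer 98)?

layer 98 (z = 11.76 mm)

Layer 152 (z = 18.24): the cylinder is absent (z outside [0, 18]); the cylinder at (0, 6) is not intersected at this z (z outside [0, 14.5]); the 14×17.5 cube at (13.5, -1) contributes its full rectangle (area 245.00 mm²); Combining (union): only the 14×17.5 cube at (13.5, -1) is present, so the union is just that shape — area = 245.00 mm²; (rotated 75° about Z; rotation is an isometry so areas/perimeters/island counts are preserved). So its area = 245.00 mm². Layer 98 (z = 11.76): the cylinder: section is a regular 16-gon, circumradius r=6 (area = (16/2)·6.000²·sin(360°/16) = 110.21 mm²); the cylinder at (0, 6): section is a regular 16-gon, circumradius r=8 (area = (16/2)·8.000²·sin(360°/16) = 195.93 mm²); the cube at (13.5, -1) (footprint 14×17.5) is included at this height (area 245.00 mm²); Merging all regions: the regions partially overlap — summed areas 551.15 mm² minus the doubly-counted overlap 67.91 mm² gives 483.24 mm² — area = 483.24 mm²; (rotated 75° about Z; rotation is an isometry so areas/perimeters/island counts are preserved). So its area = 483.24 mm². Layer 98 is larger (483.24 vs 245.00 mm²).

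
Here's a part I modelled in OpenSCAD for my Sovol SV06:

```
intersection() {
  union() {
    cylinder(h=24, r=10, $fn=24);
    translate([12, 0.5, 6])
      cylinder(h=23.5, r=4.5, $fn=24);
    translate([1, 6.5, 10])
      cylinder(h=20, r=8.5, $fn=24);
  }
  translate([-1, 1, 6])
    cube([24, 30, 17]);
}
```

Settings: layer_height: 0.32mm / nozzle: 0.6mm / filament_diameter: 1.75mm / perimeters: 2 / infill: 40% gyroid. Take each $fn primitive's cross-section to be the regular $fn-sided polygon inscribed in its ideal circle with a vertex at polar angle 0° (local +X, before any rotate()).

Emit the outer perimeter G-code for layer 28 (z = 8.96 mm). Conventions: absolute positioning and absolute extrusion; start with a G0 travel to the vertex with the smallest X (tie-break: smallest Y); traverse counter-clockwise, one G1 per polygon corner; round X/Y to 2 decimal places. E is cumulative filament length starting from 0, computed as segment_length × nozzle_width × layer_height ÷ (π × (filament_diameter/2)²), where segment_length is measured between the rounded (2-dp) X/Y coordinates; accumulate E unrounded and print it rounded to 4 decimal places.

G0 X-1.00 Y1.00 Z8.96
G1 X16.43 Y1.00 E1.3913
G1 X16.35 Y1.66 E1.4444
G1 X15.90 Y2.75 E1.5385
G1 X15.18 Y3.68 E1.6324
G1 X14.25 Y4.40 E1.7263
G1 X13.16 Y4.85 E1.8204
G1 X12.00 Y5.00 E1.9138
G1 X10.84 Y4.85 E2.0072
G1 X9.75 Y4.40 E2.1013
G1 X9.11 Y3.91 E2.1656
G1 X8.66 Y5.00 E2.2598
G1 X7.07 Y7.07 E2.4681
G1 X5.00 Y8.66 E2.6765
G1 X2.59 Y9.66 E2.8848
G1 X0.00 Y10.00 E3.0933
G1 X-1.00 Y9.87 E3.1738
G1 X-1.00 Y1.00 E3.8818

At z = 8.96 mm: the cylinder: section is a regular 24-gon, circumradius r=10; the cylinder at (12, 0.5): section is a regular 24-gon, circumradius r=4.5; the cylinder at (1, 6.5) is absent (z outside [10, 30]); Combining (union): the regions partially overlap (shared area 11.82 mm²), so overlapping operands fuse into one piece — 1 connected region; the cube at (-1, 1) (footprint 24×30) is included at this height; After intersecting: the 24×30 cube at (-1, 1) partially overlaps that combined region; clipping to the common part keeps 99.25 mm² — 1 connected region. The outline is a single polygon with 17 vertices. Extrusion per mm of travel: 0.6 × 0.32 / (π × 0.875²) = 0.079824. Accumulating E over each segment gives final E = 3.8818.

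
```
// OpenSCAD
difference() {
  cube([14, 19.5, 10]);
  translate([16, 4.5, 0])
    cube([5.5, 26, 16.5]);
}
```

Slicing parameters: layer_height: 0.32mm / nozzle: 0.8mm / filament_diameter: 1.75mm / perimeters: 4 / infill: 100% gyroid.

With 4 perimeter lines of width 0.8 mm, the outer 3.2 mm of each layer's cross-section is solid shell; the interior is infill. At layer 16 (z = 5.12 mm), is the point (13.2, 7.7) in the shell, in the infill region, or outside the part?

shell

At z = 5.12 mm: the cube is present — its section is the full 14×19.5 rectangle; the cube at (16, 4.5) is present — its section is the full 5.5×26 rectangle; After the difference (first − rest): starting from the 14×19.5 cube, the 5.5×26 cube at (16, 4.5) misses the remaining region (no effect) — 1 connected region. Overall, the cross-section is a single solid region. The nearest boundary edge runs (14.00, 19.50)→(14.00, 0.00); distance from the point to it = 0.80 mm. The point is inside the cross-section, 0.80 mm from the nearest boundary — within the 3.2 mm shell band (4 × 0.8).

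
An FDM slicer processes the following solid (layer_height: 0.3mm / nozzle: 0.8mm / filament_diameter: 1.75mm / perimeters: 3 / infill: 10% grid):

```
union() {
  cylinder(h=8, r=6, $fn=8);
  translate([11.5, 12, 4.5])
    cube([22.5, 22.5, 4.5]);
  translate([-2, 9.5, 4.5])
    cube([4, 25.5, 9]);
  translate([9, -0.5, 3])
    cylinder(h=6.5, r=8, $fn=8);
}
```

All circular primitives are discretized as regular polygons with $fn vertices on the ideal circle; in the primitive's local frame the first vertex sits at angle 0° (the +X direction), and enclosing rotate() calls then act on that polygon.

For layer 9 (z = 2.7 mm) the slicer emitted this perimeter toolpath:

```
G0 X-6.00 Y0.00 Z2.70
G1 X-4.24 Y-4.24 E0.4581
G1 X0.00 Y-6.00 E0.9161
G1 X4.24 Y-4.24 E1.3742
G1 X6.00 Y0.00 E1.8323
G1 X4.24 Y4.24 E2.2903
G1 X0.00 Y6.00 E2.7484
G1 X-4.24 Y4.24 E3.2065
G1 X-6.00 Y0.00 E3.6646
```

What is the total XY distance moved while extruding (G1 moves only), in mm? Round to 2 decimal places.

36.73 mm

Sum the Euclidean lengths of each G1 segment: total = 36.73 mm.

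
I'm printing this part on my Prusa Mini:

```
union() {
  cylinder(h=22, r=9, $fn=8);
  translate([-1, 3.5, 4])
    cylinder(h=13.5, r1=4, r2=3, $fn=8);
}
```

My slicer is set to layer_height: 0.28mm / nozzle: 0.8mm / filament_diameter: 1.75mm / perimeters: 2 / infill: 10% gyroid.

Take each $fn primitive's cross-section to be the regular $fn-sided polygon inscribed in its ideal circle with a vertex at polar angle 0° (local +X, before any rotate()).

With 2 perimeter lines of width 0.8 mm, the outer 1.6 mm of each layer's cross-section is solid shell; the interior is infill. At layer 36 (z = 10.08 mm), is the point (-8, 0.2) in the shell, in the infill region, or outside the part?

At z = 10.08 mm: the r=9 cylinder contributes a regular 8-gon of circumradius 9; the cone at (-1, 3.5): at t=0.450 of its height the radius interpolates to r₁+(r₂−r₁)t = 3.550, giving a regular 8-gon of that circumradius; Combining (union): the cone at (-1, 3.5) lies entirely inside the r=9 cylinder, so the union is just the r=9 cylinder — 1 connected region. Overall, the cross-section is a single solid region. The nearest boundary edge runs (-9.00, 0.00)→(-6.36, 6.36); distance from the point to it = 0.85 mm. The point is inside the cross-section, 0.85 mm from the nearest boundary — within the 1.6 mm shell band (2 × 0.8).

shell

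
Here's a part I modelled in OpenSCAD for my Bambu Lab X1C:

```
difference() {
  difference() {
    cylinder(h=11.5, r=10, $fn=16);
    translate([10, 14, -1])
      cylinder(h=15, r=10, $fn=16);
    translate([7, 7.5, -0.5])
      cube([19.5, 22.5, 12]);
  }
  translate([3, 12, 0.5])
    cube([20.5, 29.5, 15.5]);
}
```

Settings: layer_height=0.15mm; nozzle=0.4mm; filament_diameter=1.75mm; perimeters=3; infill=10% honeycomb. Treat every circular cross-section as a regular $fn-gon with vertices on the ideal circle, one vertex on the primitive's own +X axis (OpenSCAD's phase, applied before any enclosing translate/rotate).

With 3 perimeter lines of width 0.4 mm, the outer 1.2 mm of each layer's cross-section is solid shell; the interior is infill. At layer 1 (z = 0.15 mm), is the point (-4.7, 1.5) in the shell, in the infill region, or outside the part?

infill

At z = 0.15 mm: the r=10 cylinder gives a regular 16-gon of circumradius 10 (constant along its height); the cylinder at (10, 14): section is a regular 16-gon, circumradius r=10; the 19.5×22.5 cube at (7, 7.5) contributes its full rectangle; Taking the first minus the rest: starting from the r=10 cylinder, the r=10 cylinder at (10, 14) partially overlaps it — only the 16.45 mm² overlap (of its 306.15 mm²) is removed, clipping the outline; the 19.5×22.5 cube at (7, 7.5) misses the remaining region (no effect) — 1 connected region; the cube at (3, 12) is absent (z outside [0.5, 16]); After the difference (first − rest): none of the subtracted shapes is present at this height, so the result so far is unchanged — 1 connected region. Overall, the cross-section is a single solid region. The nearest boundary edge runs (-10.00, 0.00)→(-9.24, 3.83); distance from the point to it = 4.91 mm. The point is inside the cross-section and 4.91 mm from the nearest boundary — more than the 1.2 mm shell width (3 × 0.4), so it's in the infill interior.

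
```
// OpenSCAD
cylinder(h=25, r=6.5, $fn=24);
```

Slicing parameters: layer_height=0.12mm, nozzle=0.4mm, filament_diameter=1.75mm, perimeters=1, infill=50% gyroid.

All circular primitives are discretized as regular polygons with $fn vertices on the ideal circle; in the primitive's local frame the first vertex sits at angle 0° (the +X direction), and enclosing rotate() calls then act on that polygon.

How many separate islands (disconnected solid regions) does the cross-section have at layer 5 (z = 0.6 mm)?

At z = 0.6 mm: the r=6.5 cylinder contributes a regular 24-gon of circumradius 6.5. Overall, the cross-section is a single solid region. Island count = 1.

1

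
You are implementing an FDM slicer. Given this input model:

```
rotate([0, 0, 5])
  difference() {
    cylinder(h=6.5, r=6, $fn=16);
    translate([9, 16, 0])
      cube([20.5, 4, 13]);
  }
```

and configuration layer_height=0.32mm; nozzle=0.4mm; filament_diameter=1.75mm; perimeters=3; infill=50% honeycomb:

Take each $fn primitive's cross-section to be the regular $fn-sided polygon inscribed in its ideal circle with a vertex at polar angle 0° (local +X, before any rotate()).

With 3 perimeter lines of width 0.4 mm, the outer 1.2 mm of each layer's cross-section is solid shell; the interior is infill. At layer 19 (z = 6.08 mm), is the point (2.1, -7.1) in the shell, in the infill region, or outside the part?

outside

At z = 6.08 mm: the r=6 cylinder gives a regular 16-gon of circumradius 6 (constant along its height); the cube at (9, 16) (footprint 20.5×4) is included at this height; Taking the first minus the rest: starting from the r=6 cylinder, the 20.5×4 cube at (9, 16) misses the remaining region (no effect) — 1 connected region; (rotated 5° about Z; rotation is an isometry so areas/perimeters/island counts are preserved). Overall, the cross-section is a single solid region. Undo the 5° rotation: the query point maps to (1.473, -7.256) in the un-rotated model frame. The nearest boundary edge runs (2.30, -5.54)→(-0.00, -6.00); distance from the point to it = 1.52 mm. The point is not inside any of the regions above, so it lies outside the cross-section (1.52 mm from the nearest boundary).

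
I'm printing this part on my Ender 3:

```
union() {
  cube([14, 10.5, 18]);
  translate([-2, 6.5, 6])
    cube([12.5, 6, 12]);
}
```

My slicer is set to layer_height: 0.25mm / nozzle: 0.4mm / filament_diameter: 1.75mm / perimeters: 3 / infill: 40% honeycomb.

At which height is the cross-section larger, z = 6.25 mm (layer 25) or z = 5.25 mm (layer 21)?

layer 25 (z = 6.25 mm)

Layer 25 (z = 6.25): the cube is present — its section is the full 14×10.5 rectangle (area 147.00 mm²); the cube at (-2, 6.5) (footprint 12.5×6) is included at this height (area 75.00 mm²); Taking the union: the regions partially overlap — summed areas 222.00 mm² minus the doubly-counted overlap 42.00 mm² gives 180.00 mm² — area = 180.00 mm². So its area = 180.00 mm². Layer 21 (z = 5.25): the cube is present — its section is the full 14×10.5 rectangle (area 147.00 mm²); the cube at (-2, 6.5) is not intersected at this z (z outside [6, 18]); Combining (union): only the 14×10.5 cube is present, so the union is just that shape — area = 147.00 mm². So its area = 147.00 mm². Layer 25 is larger (180.00 vs 147.00 mm²).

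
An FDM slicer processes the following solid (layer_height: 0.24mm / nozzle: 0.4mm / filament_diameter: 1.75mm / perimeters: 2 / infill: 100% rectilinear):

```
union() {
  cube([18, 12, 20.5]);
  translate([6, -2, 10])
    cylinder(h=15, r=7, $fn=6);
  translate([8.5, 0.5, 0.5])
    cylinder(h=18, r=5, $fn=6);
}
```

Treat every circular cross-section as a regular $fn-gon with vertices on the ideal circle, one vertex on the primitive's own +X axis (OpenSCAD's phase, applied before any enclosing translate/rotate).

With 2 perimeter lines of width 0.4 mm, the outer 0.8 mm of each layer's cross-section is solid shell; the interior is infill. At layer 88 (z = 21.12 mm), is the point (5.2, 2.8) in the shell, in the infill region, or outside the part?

At z = 21.12 mm: the cube does not reach this height (z outside [0, 20.5]); the cylinder at (6, -2): section is a regular 6-gon, circumradius r=7; the cylinder at (8.5, 0.5) is absent (z outside [0.5, 18.5]); Taking the union: only the r=7 cylinder at (6, -2) is present, so the union is just that shape — 1 connected region. Overall, the cross-section is a single solid region. The nearest boundary edge runs (9.50, 4.06)→(2.50, 4.06); distance from the point to it = 1.26 mm. The point is inside the cross-section and 1.26 mm from the nearest boundary — more than the 0.8 mm shell width (2 × 0.4), so it's in the infill interior.

infill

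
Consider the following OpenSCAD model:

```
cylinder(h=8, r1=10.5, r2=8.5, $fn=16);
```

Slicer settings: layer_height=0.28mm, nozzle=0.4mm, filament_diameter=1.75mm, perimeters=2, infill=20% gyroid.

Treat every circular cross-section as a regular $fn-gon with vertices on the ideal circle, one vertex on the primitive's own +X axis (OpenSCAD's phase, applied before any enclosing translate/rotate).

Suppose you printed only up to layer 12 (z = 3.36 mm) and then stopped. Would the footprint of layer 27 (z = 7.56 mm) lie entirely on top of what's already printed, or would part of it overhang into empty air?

Compare the two slices. At z = 3.36: the cone (r1=10.5→r2=8.5) has section circumradius 9.660 here — a regular 16-gon (area = (16/2)·9.660²·sin(360°/16) = 285.68 mm²). At z = 7.56: the cone: at t=0.945 of its height the radius interpolates to r₁+(r₂−r₁)t = 8.610, giving a regular 16-gon of that circumradius (area = (16/2)·8.610²·sin(360°/16) = 226.95 mm²). Checking containment: the cross-section at z = 7.56 is a subset of the cross-section at z = 3.36.

entirely on top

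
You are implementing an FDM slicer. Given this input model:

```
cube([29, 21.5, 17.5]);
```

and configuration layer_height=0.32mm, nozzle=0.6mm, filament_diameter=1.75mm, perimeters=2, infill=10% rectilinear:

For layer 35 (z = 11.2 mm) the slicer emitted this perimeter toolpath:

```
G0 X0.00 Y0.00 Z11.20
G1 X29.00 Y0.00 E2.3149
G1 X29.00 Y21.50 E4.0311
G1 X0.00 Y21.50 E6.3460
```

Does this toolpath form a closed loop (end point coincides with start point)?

no

Start point (G0): (0.00, 0.00). End point (last G1): the path does not return to the start — open.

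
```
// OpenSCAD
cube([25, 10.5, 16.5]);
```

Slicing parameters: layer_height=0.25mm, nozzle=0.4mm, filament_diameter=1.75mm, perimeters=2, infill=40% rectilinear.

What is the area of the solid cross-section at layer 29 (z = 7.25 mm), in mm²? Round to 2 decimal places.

At z = 7.25 mm: the cube is present — its section is the full 25×10.5 rectangle (area 262.50 mm²). Overall, the cross-section is a single solid region. Net area = 262.50 mm².

262.50 mm²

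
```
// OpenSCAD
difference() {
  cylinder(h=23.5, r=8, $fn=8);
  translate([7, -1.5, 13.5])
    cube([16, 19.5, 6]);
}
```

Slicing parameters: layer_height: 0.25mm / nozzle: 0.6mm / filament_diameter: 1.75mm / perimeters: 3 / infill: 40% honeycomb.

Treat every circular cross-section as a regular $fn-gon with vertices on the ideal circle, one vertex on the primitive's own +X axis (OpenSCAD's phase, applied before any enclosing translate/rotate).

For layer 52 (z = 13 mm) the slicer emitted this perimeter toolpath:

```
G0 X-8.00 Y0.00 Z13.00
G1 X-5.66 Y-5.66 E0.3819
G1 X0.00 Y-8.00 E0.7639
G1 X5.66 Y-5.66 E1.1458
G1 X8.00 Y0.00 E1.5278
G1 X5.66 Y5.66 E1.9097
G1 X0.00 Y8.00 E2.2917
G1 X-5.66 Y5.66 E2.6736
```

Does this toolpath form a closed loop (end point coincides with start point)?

no

Start point (G0): (-8.00, 0.00). End point (last G1): the path does not return to the start — open.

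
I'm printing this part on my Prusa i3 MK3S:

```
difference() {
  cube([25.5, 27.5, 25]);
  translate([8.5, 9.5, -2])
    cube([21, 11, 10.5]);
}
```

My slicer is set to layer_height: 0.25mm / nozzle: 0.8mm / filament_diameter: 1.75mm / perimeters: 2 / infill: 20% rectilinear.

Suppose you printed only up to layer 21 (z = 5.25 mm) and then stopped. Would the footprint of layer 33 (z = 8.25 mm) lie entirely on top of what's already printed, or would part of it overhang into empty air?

entirely on top

Compare the two slices. At z = 5.25: the cube (footprint 25.5×27.5) is included at this height (area 701.25 mm²); the 21×11 cube at (8.5, 9.5) contributes its full rectangle (area 231.00 mm²); Taking the first minus the rest: starting from the 25.5×27.5 cube (701.25 mm²), the 21×11 cube at (8.5, 9.5) partially overlaps it — only the 187.00 mm² overlap (of its 231.00 mm²) is removed, clipping the outline — area = 514.25 mm². At z = 8.25: the cube is present — its section is the full 25.5×27.5 rectangle (area 701.25 mm²); the cube at (8.5, 9.5) (footprint 21×11) is included at this height (area 231.00 mm²); Subtracting the remaining from the first: starting from the 25.5×27.5 cube (701.25 mm²), the 21×11 cube at (8.5, 9.5) partially overlaps it — only the 187.00 mm² overlap (of its 231.00 mm²) is removed, clipping the outline — area = 514.25 mm². Checking containment: the cross-section at z = 8.25 is a subset of the cross-section at z = 5.25.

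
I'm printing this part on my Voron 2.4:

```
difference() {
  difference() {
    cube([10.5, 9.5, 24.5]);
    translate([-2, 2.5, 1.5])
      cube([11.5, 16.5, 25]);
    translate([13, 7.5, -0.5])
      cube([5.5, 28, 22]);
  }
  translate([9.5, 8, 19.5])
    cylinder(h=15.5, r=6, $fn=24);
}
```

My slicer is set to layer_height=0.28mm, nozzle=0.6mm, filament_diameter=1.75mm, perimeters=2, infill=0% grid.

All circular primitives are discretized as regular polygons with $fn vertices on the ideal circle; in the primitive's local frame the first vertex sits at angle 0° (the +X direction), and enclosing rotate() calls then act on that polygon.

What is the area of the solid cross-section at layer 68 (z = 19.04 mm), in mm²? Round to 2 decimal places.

33.25 mm²

At z = 19.04 mm: the 10.5×9.5 cube contributes its full rectangle (area 99.75 mm²); the 11.5×16.5 cube at (-2, 2.5) contributes its full rectangle (area 189.75 mm²); the 5.5×28 cube at (13, 7.5) contributes its full rectangle (area 154.00 mm²); After the difference (first − rest): starting from the 10.5×9.5 cube (99.75 mm²), the 11.5×16.5 cube at (-2, 2.5) partially overlaps it — only the 66.50 mm² overlap (of its 189.75 mm²) is removed, clipping the outline; the 5.5×28 cube at (13, 7.5) misses the remaining region (no effect) — area = 33.25 mm²; the cylinder at (9.5, 8) is not intersected at this z (z outside [19.5, 35]); Subtracting the remaining from the first: none of the subtracted shapes is present at this height, so that combined region is unchanged — area = 33.25 mm². Overall, the cross-section is a single solid region. Net area = 33.25 mm².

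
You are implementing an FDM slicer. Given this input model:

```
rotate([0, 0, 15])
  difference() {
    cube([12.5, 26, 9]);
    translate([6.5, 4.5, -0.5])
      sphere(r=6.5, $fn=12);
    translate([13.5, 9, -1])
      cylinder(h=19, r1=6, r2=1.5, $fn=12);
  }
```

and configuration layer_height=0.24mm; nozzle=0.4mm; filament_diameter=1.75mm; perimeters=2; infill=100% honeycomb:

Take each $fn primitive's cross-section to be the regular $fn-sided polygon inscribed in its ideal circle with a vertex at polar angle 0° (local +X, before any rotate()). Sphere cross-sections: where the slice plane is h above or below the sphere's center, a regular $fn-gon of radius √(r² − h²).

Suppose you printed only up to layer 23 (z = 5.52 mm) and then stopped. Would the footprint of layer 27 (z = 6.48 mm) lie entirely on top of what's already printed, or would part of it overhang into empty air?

Compare the two slices. At z = 5.52: the cube (footprint 12.5×26) is included at this height (area 325.00 mm²); the r=6.5 sphere at (6.5, 4.5) slices to a regular 12-gon of circumradius 2.451 (√(r²−h²) with h=6.02 from center) (area = (12/2)·2.451²·sin(360°/12) = 18.03 mm²); the cone at (13.5, 9) contributes a regular 12-gon of circumradius 4.456 (interpolated between r1=6 and r2=1.5 at t=0.343) (area = (12/2)·4.456²·sin(360°/12) = 59.56 mm²); Taking the first minus the rest: starting from the 12.5×26 cube (325.00 mm²), the r=6.5 sphere at (6.5, 4.5) lies wholly inside it (removes its full 18.03 mm² and its 15.23 mm outline becomes a hole wall); the cone at (13.5, 9) partially overlaps it — only the 21.14 mm² overlap (of its 59.56 mm²) is removed, clipping the outline — area = 285.83 mm²; (whole slice rotated 15° about Z — lengths, areas and connectivity unchanged). At z = 6.48: the cube (footprint 12.5×26) is included at this height (area 325.00 mm²); the sphere at (6.5, 4.5) is not intersected at this z (|z−center|=6.980 > r=6.5); the cone at (13.5, 9): at t=0.394 of its height the radius interpolates to r₁+(r₂−r₁)t = 4.228, giving a regular 12-gon of that circumradius (area = (12/2)·4.228²·sin(360°/12) = 53.64 mm²); Taking the first minus the rest: starting from the 12.5×26 cube (325.00 mm²), the cone at (13.5, 9) partially overlaps it — only the 18.63 mm² overlap (of its 53.64 mm²) is removed, clipping the outline — area = 306.37 mm²; (rotated 15° about Z; rotation is an isometry so areas/perimeters/island counts are preserved). Checking containment: at z = 6.48 the cross-section extends beyond the z = 5.52 cross-section by about 20.54 mm².

part overhangs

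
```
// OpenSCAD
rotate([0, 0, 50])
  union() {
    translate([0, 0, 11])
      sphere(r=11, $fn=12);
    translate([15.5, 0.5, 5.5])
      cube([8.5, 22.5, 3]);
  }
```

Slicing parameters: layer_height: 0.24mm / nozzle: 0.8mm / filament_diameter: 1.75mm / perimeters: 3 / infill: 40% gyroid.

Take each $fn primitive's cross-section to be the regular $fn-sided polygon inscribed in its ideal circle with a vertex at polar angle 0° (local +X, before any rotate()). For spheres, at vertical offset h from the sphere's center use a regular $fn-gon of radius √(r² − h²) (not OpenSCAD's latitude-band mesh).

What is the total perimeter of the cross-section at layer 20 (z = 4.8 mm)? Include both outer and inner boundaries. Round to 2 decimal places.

56.44 mm

At z = 4.8 mm: the sphere: section is a regular 12-gon, circumradius = √(r²−h²) = √(11²−6.2²) = 9.086 (perimeter = 2·12·9.086·sin(180°/12) = 56.44 mm); the cube at (15.5, 0.5) is absent (z outside [5.5, 8.5]); Taking the union: only the r=11 sphere is present, so the union is just that shape — boundary = 56.44 mm; (rotated 50° about Z; rotation is an isometry so areas/perimeters/island counts are preserved). Overall, the cross-section is a single solid region. Total boundary length (outer) = 56.44 mm.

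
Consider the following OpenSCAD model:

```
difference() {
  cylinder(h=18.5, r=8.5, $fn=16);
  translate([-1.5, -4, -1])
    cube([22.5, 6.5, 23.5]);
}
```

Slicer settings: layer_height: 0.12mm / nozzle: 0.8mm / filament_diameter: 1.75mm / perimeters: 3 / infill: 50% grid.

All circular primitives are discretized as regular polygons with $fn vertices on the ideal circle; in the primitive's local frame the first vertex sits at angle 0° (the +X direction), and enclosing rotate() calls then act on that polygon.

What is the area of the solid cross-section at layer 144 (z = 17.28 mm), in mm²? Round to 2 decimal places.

158.53 mm²

At z = 17.28 mm: the r=8.5 cylinder gives a regular 16-gon of circumradius 8.5 (constant along its height) (area = (16/2)·8.500²·sin(360°/16) = 221.19 mm²); the 22.5×6.5 cube at (-1.5, -4) contributes its full rectangle (area 146.25 mm²); After the difference (first − rest): starting from the r=8.5 cylinder (221.19 mm²), the 22.5×6.5 cube at (-1.5, -4) partially overlaps it — only the 62.66 mm² overlap (of its 146.25 mm²) is removed, clipping the outline — area = 158.53 mm². Overall, the cross-section is a single solid region. Net area = 158.53 mm².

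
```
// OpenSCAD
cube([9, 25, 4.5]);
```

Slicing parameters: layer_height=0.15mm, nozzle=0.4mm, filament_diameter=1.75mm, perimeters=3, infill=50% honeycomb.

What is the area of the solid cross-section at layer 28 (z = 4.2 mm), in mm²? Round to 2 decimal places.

225.00 mm²

At z = 4.2 mm: the cube (footprint 9×25) is included at this height (area 225.00 mm²). Overall, the cross-section is a single solid region. Net area = 225.00 mm².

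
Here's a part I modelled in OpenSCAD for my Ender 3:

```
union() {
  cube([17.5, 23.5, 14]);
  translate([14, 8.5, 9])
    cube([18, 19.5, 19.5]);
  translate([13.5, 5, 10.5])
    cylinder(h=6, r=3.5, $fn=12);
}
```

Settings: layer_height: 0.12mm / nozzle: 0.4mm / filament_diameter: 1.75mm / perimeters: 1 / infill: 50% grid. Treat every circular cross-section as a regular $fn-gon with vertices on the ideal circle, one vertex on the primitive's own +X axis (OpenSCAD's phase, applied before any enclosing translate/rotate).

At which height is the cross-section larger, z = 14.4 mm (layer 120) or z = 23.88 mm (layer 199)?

Layer 120 (z = 14.4): the cube is absent (z outside [0, 14]); the cube at (14, 8.5) (footprint 18×19.5) is included at this height (area 351.00 mm²); the r=3.5 cylinder at (13.5, 5) gives a regular 12-gon of circumradius 3.5 (constant along its height) (area = (12/2)·3.500²·sin(360°/12) = 36.75 mm²); Merging all regions: the 2 present regions are separate (no shared area or edge), so areas and boundary lengths simply add and each stays a separate island — area = 387.75 mm². So its area = 387.75 mm². Layer 199 (z = 23.88): the cube does not reach this height (z outside [0, 14]); the cube at (14, 8.5) (footprint 18×19.5) is included at this height (area 351.00 mm²); the cylinder at (13.5, 5) is absent (z outside [10.5, 16.5]); Combining (union): only the 18×19.5 cube at (14, 8.5) is present, so the union is just that shape — area = 351.00 mm². So its area = 351.00 mm². Layer 120 is larger (387.75 vs 351.00 mm²).

layer 120 (z = 14.4 mm)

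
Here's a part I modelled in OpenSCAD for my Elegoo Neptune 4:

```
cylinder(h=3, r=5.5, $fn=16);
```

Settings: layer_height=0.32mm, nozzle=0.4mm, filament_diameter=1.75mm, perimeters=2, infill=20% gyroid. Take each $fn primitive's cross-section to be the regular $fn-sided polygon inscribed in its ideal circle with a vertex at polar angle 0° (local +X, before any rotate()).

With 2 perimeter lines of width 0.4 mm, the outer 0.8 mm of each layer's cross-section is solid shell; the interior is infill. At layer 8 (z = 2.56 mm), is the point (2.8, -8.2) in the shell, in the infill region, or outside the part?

At z = 2.56 mm: the cylinder: section is a regular 16-gon, circumradius r=5.5. Overall, the cross-section is a single solid region. The nearest boundary edge runs (-0.00, -5.50)→(2.10, -5.08); distance from the point to it = 3.20 mm. The point is not inside any of the regions above, so it lies outside the cross-section (3.20 mm from the nearest boundary).

outside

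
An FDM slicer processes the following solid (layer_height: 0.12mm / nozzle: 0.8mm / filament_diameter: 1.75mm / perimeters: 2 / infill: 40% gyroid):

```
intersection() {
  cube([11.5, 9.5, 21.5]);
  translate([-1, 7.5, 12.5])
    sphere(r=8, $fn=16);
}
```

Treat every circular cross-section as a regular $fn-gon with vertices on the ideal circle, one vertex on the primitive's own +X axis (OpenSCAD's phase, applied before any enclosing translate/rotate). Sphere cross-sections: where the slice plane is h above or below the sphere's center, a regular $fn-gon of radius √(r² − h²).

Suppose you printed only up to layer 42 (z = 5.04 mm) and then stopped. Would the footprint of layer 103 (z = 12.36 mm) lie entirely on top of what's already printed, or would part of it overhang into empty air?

part overhangs

Compare the two slices. At z = 5.04: the cube is present — its section is the full 11.5×9.5 rectangle (area 109.25 mm²); the sphere at (-1, 7.5): section is a regular 16-gon, circumradius = √(r²−h²) = √(8²−7.46²) = 2.889 (area = (16/2)·2.889²·sin(360°/16) = 25.56 mm²); Taking the intersection: the r=8 sphere at (-1, 7.5) partially overlaps the 11.5×9.5 cube; clipping to the common part keeps 6.79 mm² — area = 6.79 mm². At z = 12.36: the cube is present — its section is the full 11.5×9.5 rectangle (area 109.25 mm²); the r=8 sphere at (-1, 7.5) slices to a regular 16-gon of circumradius 7.999 (√(r²−h²) with h=0.14 from center) (area = (16/2)·7.999²·sin(360°/16) = 195.87 mm²); Keeping only the common overlap: the r=8 sphere at (-1, 7.5) partially overlaps the 11.5×9.5 cube; clipping to the common part keeps 54.44 mm² — area = 54.44 mm². Checking containment: at z = 12.36 the cross-section extends beyond the z = 5.04 cross-section by about 47.65 mm².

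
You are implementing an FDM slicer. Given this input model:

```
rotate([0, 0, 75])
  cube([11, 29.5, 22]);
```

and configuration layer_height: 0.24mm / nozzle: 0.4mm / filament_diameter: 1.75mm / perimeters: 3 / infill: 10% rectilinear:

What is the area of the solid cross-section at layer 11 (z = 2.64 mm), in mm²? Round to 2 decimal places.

324.50 mm²

At z = 2.64 mm: the 11×29.5 cube contributes its full rectangle (area 324.50 mm²); (whole slice rotated 75° about Z — lengths, areas and connectivity unchanged). Overall, the cross-section is a single solid region. Net area = 324.50 mm².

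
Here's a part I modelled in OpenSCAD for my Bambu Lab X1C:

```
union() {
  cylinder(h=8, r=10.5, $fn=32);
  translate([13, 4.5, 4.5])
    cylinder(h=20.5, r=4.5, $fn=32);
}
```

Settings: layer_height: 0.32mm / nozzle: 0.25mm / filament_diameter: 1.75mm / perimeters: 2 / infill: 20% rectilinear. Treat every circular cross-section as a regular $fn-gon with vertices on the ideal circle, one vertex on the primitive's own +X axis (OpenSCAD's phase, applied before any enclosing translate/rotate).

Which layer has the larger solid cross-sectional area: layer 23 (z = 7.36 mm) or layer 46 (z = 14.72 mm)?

layer 23 (z = 7.36 mm)

Layer 23 (z = 7.36): the cylinder: section is a regular 32-gon, circumradius r=10.5 (area = (32/2)·10.500²·sin(360°/32) = 344.14 mm²); the cylinder at (13, 4.5): section is a regular 32-gon, circumradius r=4.5 (area = (32/2)·4.500²·sin(360°/32) = 63.21 mm²); Merging all regions: the regions partially overlap — summed areas 407.35 mm² minus the doubly-counted overlap 4.26 mm² gives 403.08 mm² — area = 403.08 mm². So its area = 403.08 mm². Layer 46 (z = 14.72): the cylinder is absent (z outside [0, 8]); the r=4.5 cylinder at (13, 4.5) gives a regular 32-gon of circumradius 4.5 (constant along its height) (area = (32/2)·4.500²·sin(360°/32) = 63.21 mm²); Combining (union): only the r=4.5 cylinder at (13, 4.5) is present, so the union is just that shape — area = 63.21 mm². So its area = 63.21 mm². Layer 23 is larger (403.08 vs 63.21 mm²).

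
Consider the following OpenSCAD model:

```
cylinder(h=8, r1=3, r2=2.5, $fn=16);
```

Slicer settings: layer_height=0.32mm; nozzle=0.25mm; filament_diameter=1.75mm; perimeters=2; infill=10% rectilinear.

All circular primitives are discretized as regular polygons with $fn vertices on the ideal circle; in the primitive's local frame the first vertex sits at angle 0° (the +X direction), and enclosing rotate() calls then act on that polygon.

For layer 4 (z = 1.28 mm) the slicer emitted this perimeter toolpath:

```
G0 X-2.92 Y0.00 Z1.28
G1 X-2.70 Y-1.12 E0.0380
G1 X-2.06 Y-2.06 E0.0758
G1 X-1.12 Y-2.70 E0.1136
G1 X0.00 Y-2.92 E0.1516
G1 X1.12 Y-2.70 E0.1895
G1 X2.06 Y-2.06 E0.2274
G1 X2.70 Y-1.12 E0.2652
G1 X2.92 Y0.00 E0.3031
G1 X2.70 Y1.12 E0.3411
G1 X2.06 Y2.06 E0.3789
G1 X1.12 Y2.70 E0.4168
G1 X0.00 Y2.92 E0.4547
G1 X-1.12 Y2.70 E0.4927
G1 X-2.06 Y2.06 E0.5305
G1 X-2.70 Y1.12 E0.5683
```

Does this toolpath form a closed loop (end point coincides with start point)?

no

Start point (G0): (-2.92, 0.00). End point (last G1): the path does not return to the start — open.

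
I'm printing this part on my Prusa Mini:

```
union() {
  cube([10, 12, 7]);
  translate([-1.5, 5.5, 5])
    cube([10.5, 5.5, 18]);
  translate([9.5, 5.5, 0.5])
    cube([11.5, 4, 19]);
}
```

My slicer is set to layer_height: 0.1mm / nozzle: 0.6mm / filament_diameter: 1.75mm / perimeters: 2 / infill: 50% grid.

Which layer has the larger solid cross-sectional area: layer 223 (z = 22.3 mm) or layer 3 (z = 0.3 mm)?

Layer 223 (z = 22.3): the cube is not intersected at this z (z outside [0, 7]); the 10.5×5.5 cube at (-1.5, 5.5) contributes its full rectangle (area 57.75 mm²); the cube at (9.5, 5.5) is not intersected at this z (z outside [0.5, 19.5]); Taking the union: only the 10.5×5.5 cube at (-1.5, 5.5) is present, so the union is just that shape — area = 57.75 mm². So its area = 57.75 mm². Layer 3 (z = 0.3): the 10×12 cube contributes its full rectangle (area 120.00 mm²); the cube at (-1.5, 5.5) does not reach this height (z outside [5, 23]); the cube at (9.5, 5.5) does not reach this height (z outside [0.5, 19.5]); Combining (union): only the 10×12 cube is present, so the union is just that shape — area = 120.00 mm². So its area = 120.00 mm². Layer 3 is larger (120.00 vs 57.75 mm²).

layer 3 (z = 0.3 mm)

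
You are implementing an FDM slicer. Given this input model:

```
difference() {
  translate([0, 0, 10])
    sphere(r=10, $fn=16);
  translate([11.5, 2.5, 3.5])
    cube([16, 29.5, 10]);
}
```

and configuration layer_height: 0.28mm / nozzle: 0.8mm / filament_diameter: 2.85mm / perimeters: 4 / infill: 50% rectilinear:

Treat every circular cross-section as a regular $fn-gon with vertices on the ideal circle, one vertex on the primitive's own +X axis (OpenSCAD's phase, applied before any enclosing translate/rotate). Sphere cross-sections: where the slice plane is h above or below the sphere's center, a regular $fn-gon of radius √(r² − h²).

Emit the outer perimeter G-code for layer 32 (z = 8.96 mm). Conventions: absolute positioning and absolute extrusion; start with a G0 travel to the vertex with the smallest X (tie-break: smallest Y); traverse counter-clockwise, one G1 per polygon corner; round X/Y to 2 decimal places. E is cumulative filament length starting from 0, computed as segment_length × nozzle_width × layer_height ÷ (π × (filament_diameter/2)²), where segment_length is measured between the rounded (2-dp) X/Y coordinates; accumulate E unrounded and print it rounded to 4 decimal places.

At z = 8.96 mm: the r=10 sphere contributes a regular 16-gon of circumradius √(10²−1.04²) = 9.946; the 16×29.5 cube at (11.5, 2.5) contributes its full rectangle; Taking the first minus the rest: starting from the r=10 sphere, the 16×29.5 cube at (11.5, 2.5) misses the remaining region (no effect) — 1 connected region. The outline is a single polygon with 16 vertices. Extrusion per mm of travel: 0.8 × 0.28 / (π × 1.425²) = 0.035113. Accumulating E over each segment gives final E = 2.1805.

G0 X-9.95 Y0.00 Z8.96
G1 X-9.19 Y-3.81 E0.1364
G1 X-7.03 Y-7.03 E0.2726
G1 X-3.81 Y-9.19 E0.4087
G1 X0.00 Y-9.95 E0.5451
G1 X3.81 Y-9.19 E0.6815
G1 X7.03 Y-7.03 E0.8177
G1 X9.19 Y-3.81 E0.9538
G1 X9.95 Y0.00 E1.0903
G1 X9.19 Y3.81 E1.2267
G1 X7.03 Y7.03 E1.3628
G1 X3.81 Y9.19 E1.4990
G1 X0.00 Y9.95 E1.6354
G1 X-3.81 Y9.19 E1.7718
G1 X-7.03 Y7.03 E1.9079
G1 X-9.19 Y3.81 E2.0441
G1 X-9.95 Y0.00 E2.1805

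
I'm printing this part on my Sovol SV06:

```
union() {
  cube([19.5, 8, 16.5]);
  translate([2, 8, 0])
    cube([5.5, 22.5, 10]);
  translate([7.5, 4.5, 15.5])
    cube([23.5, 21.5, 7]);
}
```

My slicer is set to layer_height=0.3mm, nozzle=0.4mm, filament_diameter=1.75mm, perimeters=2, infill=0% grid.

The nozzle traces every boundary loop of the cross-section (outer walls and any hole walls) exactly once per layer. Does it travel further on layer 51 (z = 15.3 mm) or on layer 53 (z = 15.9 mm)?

layer 53 (z = 15.9 mm)

Layer 51 (z = 15.3): the 19.5×8 cube contributes its full rectangle (perimeter 55.00 mm); the cube at (2, 8) is absent (z outside [0, 10]); the cube at (7.5, 4.5) does not reach this height (z outside [15.5, 22.5]); Combining (union): only the 19.5×8 cube is present, so the union is just that shape — boundary = 55.00 mm. So its perimeter = 55.00 mm. Layer 53 (z = 15.9): the cube (footprint 19.5×8) is included at this height (perimeter 55.00 mm); the cube at (2, 8) is not intersected at this z (z outside [0, 10]); the 23.5×21.5 cube at (7.5, 4.5) contributes its full rectangle (perimeter 90.00 mm); Taking the union: the regions partially overlap (shared area 42.00 mm²), so the edge portions inside another operand are dropped and the merged outline is re-measured after clipping — boundary = 114.00 mm. So its perimeter = 114.00 mm. Layer 53 is larger (114.00 vs 55.00 mm).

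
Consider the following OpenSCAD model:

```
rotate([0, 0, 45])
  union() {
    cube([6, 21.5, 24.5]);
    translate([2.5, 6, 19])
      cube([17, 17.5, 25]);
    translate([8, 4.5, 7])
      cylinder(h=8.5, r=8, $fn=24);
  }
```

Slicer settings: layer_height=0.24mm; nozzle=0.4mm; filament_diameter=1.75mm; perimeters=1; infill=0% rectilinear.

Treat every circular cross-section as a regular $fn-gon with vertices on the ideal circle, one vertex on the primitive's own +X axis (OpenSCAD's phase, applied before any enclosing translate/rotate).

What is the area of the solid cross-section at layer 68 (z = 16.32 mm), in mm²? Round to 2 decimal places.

At z = 16.32 mm: the cube is present — its section is the full 6×21.5 rectangle (area 129.00 mm²); the cube at (2.5, 6) is not intersected at this z (z outside [19, 44]); the cylinder at (8, 4.5) does not reach this height (z outside [7, 15.5]); Taking the union: only the 6×21.5 cube is present, so the union is just that shape — area = 129.00 mm²; (whole slice rotated 45° about Z — lengths, areas and connectivity unchanged). Overall, the cross-section is a single solid region. Net area = 129.00 mm².

129.00 mm²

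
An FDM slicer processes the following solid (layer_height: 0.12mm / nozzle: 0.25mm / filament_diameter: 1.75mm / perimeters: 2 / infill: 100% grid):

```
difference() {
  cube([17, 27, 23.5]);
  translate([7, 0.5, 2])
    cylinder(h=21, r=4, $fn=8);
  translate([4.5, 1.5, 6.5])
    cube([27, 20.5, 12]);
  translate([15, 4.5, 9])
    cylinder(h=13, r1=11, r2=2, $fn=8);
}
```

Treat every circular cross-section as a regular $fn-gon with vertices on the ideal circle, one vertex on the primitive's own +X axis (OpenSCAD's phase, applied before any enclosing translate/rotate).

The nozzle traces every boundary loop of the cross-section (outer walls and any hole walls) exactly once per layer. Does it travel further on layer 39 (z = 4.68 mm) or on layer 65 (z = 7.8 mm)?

layer 65 (z = 7.8 mm)

Layer 39 (z = 4.68): the cube is present — its section is the full 17×27 rectangle (perimeter 88.00 mm); the cylinder at (7, 0.5): section is a regular 8-gon, circumradius r=4 (perimeter = 2·8·4.000·sin(180°/8) = 24.49 mm); the cube at (4.5, 1.5) is not intersected at this z (z outside [6.5, 18.5]); the cone at (15, 4.5) is not intersected at this z (z outside [9, 22]); Subtracting the remaining from the first: starting from the 17×27 cube, the r=4 cylinder at (7, 0.5) partially overlaps it — only the 26.52 mm² overlap (of its 45.25 mm²) is removed, clipping the outline — boundary = 93.74 mm. So its perimeter = 93.74 mm. Layer 65 (z = 7.8): the cube is present — its section is the full 17×27 rectangle (perimeter 88.00 mm); the r=4 cylinder at (7, 0.5) contributes a regular 8-gon of circumradius 4 (perimeter = 2·8·4.000·sin(180°/8) = 24.49 mm); the cube at (4.5, 1.5) (footprint 27×20.5) is included at this height (perimeter 95.00 mm); the cone at (15, 4.5) is not intersected at this z (z outside [9, 22]); After the difference (first − rest): starting from the 17×27 cube, the r=4 cylinder at (7, 0.5) partially overlaps it — only the 26.52 mm² overlap (of its 45.25 mm²) is removed, clipping the outline; the 27×20.5 cube at (4.5, 1.5) partially overlaps it — only the 242.52 mm² overlap (of its 553.50 mm²) is removed, clipping the outline — boundary = 102.95 mm. So its perimeter = 102.95 mm. Layer 65 is larger (102.95 vs 93.74 mm).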